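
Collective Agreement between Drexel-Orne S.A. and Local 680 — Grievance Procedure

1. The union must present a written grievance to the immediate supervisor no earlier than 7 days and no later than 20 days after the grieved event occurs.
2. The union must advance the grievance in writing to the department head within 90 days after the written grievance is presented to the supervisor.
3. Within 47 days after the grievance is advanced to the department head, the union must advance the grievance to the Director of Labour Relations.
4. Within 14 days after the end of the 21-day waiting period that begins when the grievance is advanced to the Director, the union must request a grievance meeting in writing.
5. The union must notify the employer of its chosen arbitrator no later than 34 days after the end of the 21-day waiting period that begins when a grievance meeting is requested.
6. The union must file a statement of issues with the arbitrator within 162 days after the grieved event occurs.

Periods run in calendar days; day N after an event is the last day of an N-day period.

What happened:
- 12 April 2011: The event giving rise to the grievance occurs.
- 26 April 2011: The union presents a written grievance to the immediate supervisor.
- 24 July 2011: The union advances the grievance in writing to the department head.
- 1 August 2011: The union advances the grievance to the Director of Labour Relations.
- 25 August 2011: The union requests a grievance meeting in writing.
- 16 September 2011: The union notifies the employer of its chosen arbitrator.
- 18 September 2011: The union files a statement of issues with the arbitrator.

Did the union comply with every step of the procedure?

Step 1: the window is 7–20 days after 12 April 2011 (when the grieved event occurs), so 19 April 2011 through 2 May 2011; done 26 April 2011, which is between those dates.
Step 2: 90 days after 26 April 2011 (when the written grievance is presented to the supervisor) is 25 July 2011; completed 24 July 2011, before the deadline.
Step 3: 47 days after 24 July 2011 (when the grievance is advanced to the department head) is 9 September 2011; done 1 August 2011 — timely.
Step 4: 14 days after 22 August 2011 (end of the 21-day waiting period, which began when the grievance is advanced to the Director on 1 August 2011) is 5 September 2011; completed 25 August 2011, before the deadline.
Step 5: 34 days after 15 September 2011 (end of the 21-day waiting period, which began when a grievance meeting is requested on 25 August 2011) is 19 October 2011; done 16 September 2011 — timely.
Step 6: 162 days after 12 April 2011 (when the grieved event occurs) is 21 September 2011; completed 18 September 2011, before the deadline.

Yes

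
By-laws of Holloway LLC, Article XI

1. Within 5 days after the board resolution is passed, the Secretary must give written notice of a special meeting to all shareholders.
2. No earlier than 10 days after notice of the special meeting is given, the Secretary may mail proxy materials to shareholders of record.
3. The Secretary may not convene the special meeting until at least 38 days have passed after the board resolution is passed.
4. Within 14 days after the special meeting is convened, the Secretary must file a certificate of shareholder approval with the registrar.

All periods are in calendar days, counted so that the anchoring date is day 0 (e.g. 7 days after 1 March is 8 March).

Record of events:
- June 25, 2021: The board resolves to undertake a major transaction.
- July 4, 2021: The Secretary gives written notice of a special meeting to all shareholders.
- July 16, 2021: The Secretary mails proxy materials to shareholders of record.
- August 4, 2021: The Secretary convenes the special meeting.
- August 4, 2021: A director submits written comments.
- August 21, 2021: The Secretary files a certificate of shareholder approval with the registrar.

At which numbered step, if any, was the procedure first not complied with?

Step 1

Step 1: 5 days after June 25, 2021 (when the board resolution is passed) is June 30, 2021; not done until July 4, 2021, 4 days after the deadline.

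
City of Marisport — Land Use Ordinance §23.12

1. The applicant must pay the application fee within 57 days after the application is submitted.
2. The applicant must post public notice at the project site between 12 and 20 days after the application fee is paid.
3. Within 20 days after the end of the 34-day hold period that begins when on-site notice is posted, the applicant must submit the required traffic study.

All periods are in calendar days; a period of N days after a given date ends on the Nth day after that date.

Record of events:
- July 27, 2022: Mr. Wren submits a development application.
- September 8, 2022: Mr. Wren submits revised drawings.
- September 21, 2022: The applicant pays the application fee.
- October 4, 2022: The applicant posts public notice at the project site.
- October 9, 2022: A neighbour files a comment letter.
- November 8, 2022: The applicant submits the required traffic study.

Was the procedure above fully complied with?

Yes

Step 1: 57 days after July 27, 2022 (when the application is submitted) is September 22, 2022; completed September 21, 2022, before the deadline.
Step 2: the window is 12–20 days after September 21, 2022 (when the application fee is paid), so October 3, 2022 through October 11, 2022; done October 4, 2022 — within the window.
Step 3: 20 days after November 7, 2022 (end of the 34-day hold period, which began when on-site notice is posted on October 4, 2022) is November 27, 2022; done November 8, 2022 — timely.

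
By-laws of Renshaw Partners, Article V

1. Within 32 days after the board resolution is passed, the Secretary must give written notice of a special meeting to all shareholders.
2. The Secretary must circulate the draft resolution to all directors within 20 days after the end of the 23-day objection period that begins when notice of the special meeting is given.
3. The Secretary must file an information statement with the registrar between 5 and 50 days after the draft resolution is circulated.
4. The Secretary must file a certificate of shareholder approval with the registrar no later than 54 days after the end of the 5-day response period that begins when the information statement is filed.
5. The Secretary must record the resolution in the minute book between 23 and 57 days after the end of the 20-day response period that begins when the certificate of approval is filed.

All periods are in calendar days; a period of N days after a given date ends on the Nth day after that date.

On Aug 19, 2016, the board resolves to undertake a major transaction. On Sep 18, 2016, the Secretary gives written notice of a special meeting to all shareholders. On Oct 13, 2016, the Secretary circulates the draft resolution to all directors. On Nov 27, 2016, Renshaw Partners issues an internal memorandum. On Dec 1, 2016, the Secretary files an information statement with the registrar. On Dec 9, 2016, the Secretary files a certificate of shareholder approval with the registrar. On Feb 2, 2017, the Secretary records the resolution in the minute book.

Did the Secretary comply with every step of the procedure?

Step 1 — counting 32 days from Aug 19, 2016 (when the board resolution is passed) gives a deadline of Sep 20, 2016; done Sep 18, 2016 — timely.
Step 2 — counting 20 days from Oct 11, 2016 (end of the 23-day objection period, which began when notice of the special meeting is given on Sep 18, 2016) gives a deadline of Oct 31, 2016; done Oct 13, 2016 — timely.
Step 3 — 5 and 50 days from Oct 13, 2016 (when the draft resolution is circulated) are Oct 18, 2016 and Dec 2, 2016 respectively; done Dec 1, 2016 — within the window.
Step 4 — counting 54 days from Dec 6, 2016 (end of the 5-day response period, which began when the information statement is filed on Dec 1, 2016) gives a deadline of Jan 29, 2017; Dec 9, 2016 is within that limit.
Step 5 — 23 and 57 days from Dec 29, 2016 (end of the 20-day response period, which began when the certificate of approval is filed on Dec 9, 2016) are Jan 21, 2017 and Feb 24, 2017 respectively; done Feb 2, 2017, which is between those dates.

Yes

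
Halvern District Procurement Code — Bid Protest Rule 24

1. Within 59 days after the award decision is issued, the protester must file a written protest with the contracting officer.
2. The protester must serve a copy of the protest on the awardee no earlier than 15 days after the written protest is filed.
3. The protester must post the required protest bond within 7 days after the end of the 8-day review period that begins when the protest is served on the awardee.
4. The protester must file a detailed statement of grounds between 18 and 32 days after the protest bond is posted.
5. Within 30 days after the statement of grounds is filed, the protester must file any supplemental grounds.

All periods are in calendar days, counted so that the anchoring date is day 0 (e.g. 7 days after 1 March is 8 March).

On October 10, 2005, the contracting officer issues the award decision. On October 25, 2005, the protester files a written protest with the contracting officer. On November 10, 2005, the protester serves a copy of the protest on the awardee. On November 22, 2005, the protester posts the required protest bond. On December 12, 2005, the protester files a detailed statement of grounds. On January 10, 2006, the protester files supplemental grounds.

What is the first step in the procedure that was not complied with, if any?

(1) due by October 10, 2005 + 59 days = December 8, 2005; October 25, 2005 is within that limit.
(2) permitted from October 25, 2005 + 15 days = November 9, 2005 onward; done November 10, 2005 — permitted.
(3) due by November 18, 2005 + 7 days = November 25, 2005; done November 22, 2005 — timely.
(4) the permitted window runs from November 22, 2005 + 18 = December 10, 2005 to November 22, 2005 + 32 = December 24, 2005; December 12, 2005 falls inside that range.
(5) due by December 12, 2005 + 30 days = January 11, 2006; completed January 10, 2006, before the deadline.

None — every step was satisfied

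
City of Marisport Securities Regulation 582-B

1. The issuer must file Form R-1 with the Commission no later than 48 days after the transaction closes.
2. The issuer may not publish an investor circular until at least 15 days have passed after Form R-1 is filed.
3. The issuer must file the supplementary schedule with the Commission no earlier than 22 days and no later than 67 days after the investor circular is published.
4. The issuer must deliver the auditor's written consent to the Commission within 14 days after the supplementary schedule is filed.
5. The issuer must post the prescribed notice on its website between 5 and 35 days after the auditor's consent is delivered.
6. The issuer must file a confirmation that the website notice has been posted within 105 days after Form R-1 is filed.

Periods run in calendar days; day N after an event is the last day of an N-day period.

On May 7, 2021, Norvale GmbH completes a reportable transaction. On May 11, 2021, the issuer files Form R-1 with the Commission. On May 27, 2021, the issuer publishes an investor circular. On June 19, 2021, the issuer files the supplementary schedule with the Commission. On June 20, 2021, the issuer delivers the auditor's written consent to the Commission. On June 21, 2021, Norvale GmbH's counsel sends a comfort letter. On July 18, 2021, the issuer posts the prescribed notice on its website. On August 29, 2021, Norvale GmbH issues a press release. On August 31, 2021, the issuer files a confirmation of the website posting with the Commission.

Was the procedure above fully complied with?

(1) due by May 7, 2021 + 48 days = June 24, 2021; completed May 11, 2021, before the deadline.
(2) permitted from May 11, 2021 + 15 days = May 26, 2021 onward; May 27, 2021 is on or after that date.
(3) the permitted window runs from May 27, 2021 + 22 = June 18, 2021 to May 27, 2021 + 67 = August 2, 2021; June 19, 2021 falls inside that range.
(4) due by June 19, 2021 + 14 days = July 3, 2021; June 20, 2021 is within that limit.
(5) the permitted window runs from June 20, 2021 + 5 = June 25, 2021 to June 20, 2021 + 35 = July 25, 2021; done July 18, 2021 — within the window.
(6) due by May 11, 2021 + 105 days = August 24, 2021; not done until August 31, 2021, 7 days after the deadline.

No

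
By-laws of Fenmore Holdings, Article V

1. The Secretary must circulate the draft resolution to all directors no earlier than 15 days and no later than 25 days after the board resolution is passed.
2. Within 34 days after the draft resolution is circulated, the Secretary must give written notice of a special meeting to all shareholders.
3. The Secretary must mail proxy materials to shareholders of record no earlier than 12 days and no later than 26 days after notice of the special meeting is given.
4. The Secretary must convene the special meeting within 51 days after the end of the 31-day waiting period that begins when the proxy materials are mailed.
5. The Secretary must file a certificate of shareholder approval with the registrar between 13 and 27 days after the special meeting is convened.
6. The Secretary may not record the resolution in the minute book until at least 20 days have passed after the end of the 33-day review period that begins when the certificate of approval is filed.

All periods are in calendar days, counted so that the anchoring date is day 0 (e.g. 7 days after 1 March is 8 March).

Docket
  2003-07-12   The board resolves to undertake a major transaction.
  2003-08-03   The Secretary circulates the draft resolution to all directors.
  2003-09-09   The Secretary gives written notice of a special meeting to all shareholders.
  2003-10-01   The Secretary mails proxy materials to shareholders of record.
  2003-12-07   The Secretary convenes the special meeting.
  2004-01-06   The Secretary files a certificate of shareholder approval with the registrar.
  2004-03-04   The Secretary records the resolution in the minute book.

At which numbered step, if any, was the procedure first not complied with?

Step 1: the window is 15–25 days after 2003-07-12 (when the board resolution is passed), so 2003-07-27 through 2003-08-06; done 2003-08-03 — within the window.
Step 2: 34 days after 2003-08-03 (when the draft resolution is circulated) is 2003-09-06; done 2003-09-09 — 3 days late.

Step 2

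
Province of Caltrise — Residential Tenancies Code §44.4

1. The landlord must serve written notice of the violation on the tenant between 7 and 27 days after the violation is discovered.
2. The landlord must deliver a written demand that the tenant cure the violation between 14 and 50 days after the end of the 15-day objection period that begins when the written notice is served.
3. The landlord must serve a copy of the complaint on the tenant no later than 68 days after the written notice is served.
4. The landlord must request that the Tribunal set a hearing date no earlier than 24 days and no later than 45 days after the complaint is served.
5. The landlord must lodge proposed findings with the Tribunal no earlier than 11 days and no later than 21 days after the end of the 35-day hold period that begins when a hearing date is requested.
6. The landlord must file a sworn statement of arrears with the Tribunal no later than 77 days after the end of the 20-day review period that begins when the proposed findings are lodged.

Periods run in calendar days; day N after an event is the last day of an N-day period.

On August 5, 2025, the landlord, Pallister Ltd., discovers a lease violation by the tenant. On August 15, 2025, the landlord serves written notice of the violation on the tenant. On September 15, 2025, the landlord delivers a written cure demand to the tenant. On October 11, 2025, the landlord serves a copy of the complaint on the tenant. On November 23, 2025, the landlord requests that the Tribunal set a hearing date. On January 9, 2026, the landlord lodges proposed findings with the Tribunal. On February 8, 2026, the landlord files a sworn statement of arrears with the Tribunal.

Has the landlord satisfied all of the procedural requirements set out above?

Yes

(1) the permitted window runs from August 5, 2025 + 7 = August 12, 2025 to August 5, 2025 + 27 = September 1, 2025; done August 15, 2025 — within the window.
(2) the permitted window runs from August 30, 2025 + 14 = September 13, 2025 to August 30, 2025 + 50 = October 19, 2025; September 15, 2025 falls inside that range.
(3) due by August 15, 2025 + 68 days = October 22, 2025; October 11, 2025 is within that limit.
(4) the permitted window runs from October 11, 2025 + 24 = November 4, 2025 to October 11, 2025 + 45 = November 25, 2025; November 23, 2025 falls inside that range.
(5) the permitted window runs from December 28, 2025 + 11 = January 8, 2026 to December 28, 2025 + 21 = January 18, 2026; done January 9, 2026, which is between those dates.
(6) due by January 29, 2026 + 77 days = April 16, 2026; done February 8, 2026 — timely.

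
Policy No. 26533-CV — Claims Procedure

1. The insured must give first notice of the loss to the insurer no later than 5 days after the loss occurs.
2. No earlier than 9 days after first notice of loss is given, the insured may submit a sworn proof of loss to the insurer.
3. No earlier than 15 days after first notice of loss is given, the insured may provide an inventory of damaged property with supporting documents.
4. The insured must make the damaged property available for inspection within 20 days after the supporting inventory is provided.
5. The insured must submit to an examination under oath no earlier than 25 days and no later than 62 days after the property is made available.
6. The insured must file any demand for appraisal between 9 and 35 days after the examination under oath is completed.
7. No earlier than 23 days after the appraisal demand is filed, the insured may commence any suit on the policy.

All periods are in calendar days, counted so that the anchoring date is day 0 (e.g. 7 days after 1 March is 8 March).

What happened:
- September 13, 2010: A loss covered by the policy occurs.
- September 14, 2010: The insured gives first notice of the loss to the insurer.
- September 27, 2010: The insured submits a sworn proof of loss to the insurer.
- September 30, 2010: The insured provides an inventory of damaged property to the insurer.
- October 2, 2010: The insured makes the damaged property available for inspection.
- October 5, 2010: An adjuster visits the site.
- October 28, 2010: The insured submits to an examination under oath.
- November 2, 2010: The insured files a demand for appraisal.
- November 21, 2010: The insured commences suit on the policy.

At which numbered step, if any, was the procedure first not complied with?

(1) due by September 13, 2010 + 5 days = September 18, 2010; done September 14, 2010 — timely.
(2) permitted from September 14, 2010 + 9 days = September 23, 2010 onward; September 27, 2010 is on or after that date.
(3) permitted from September 14, 2010 + 15 days = September 29, 2010 onward; done September 30, 2010 — permitted.
(4) due by September 30, 2010 + 20 days = October 20, 2010; completed October 2, 2010, before the deadline.
(5) the permitted window runs from October 2, 2010 + 25 = October 27, 2010 to October 2, 2010 + 62 = December 3, 2010; done October 28, 2010 — within the window.
(6) the permitted window runs from October 28, 2010 + 9 = November 6, 2010 to October 28, 2010 + 35 = December 2, 2010; done November 2, 2010 — 4 days before the window opened.
That is the first point of non-compliance.

Step 6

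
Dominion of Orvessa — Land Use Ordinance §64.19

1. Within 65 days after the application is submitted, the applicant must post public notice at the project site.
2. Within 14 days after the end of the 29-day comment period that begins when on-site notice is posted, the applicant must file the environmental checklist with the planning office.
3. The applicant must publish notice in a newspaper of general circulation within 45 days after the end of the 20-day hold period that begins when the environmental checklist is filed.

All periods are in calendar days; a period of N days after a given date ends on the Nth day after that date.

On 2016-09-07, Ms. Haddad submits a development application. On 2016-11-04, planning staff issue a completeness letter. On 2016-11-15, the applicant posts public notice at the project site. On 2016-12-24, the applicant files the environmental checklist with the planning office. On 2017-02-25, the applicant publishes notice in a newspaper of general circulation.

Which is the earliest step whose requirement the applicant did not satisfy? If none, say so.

Step 1: 65 days after 2016-09-07 (when the application is submitted) is 2016-11-11; done 2016-11-15 — 4 days late.

Step 1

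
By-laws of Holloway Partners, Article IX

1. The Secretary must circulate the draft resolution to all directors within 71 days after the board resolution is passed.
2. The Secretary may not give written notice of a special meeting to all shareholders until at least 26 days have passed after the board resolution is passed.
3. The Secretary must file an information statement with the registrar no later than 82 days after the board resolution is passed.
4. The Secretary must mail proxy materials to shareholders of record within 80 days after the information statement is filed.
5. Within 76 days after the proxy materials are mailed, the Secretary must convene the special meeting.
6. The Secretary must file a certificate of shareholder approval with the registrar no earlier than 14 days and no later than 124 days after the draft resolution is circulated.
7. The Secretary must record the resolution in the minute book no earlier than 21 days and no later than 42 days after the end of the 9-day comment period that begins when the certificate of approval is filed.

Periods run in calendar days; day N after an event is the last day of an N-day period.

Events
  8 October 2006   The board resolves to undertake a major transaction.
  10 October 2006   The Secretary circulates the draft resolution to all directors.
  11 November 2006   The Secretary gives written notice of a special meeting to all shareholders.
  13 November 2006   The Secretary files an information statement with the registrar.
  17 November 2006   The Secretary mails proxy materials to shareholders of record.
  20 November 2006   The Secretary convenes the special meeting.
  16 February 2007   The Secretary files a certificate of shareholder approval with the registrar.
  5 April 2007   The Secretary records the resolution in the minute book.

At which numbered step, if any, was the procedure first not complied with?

Step 1 — counting 71 days from 8 October 2006 (when the board resolution is passed) gives a deadline of 18 December 2006; completed 10 October 2006, before the deadline.
Step 2 — must wait 26 days from 8 October 2006 (when the board resolution is passed), so not before 3 November 2006; done 11 November 2006 — permitted.
Step 3 — counting 82 days from 8 October 2006 (when the board resolution is passed) gives a deadline of 29 December 2006; 13 November 2006 is within that limit.
Step 4 — counting 80 days from 13 November 2006 (when the information statement is filed) gives a deadline of 1 February 2007; 17 November 2006 is within that limit.
Step 5 — counting 76 days from 17 November 2006 (when the proxy materials are mailed) gives a deadline of 1 February 2007; 20 November 2006 is within that limit.
Step 6 — 14 and 124 days from 10 October 2006 (when the draft resolution is circulated) are 24 October 2006 and 11 February 2007 respectively; done 16 February 2007 — 5 days after the window closed.
Later steps need not be reached.

Step 6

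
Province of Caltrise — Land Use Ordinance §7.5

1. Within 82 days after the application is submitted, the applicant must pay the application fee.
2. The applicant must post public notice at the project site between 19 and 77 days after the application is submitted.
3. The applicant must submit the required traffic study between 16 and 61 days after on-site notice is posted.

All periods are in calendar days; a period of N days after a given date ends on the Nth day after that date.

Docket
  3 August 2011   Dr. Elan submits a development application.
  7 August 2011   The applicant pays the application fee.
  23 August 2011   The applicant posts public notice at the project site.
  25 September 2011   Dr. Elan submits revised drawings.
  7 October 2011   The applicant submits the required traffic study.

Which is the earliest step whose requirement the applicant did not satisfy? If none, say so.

Step 1: 82 days after 3 August 2011 (when the application is submitted) is 24 October 2011; done 7 August 2011 — timely.
Step 2: the window is 19–77 days after 3 August 2011 (when the application is submitted), so 22 August 2011 through 19 October 2011; done 23 August 2011 — within the window.
Step 3: the window is 16–61 days after 23 August 2011 (when on-site notice is posted), so 8 September 2011 through 23 October 2011; 7 October 2011 falls inside that range.

None — every step was satisfied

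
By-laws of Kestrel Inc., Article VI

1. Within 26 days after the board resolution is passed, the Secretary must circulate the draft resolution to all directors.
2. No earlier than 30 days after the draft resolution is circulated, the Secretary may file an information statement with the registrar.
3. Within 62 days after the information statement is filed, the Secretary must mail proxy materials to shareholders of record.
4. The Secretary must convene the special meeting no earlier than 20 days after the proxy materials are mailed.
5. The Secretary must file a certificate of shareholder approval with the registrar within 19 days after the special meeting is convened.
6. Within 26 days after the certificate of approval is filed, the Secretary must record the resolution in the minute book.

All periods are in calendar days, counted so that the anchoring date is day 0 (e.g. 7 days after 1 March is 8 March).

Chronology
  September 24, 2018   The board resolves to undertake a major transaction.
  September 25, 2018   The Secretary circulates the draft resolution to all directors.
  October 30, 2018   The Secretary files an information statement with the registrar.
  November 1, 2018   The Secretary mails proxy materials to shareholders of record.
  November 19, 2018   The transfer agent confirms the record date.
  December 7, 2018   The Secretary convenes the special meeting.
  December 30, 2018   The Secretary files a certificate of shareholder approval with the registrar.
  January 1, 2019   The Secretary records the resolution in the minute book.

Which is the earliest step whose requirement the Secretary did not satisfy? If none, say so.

Step 1 — counting 26 days from September 24, 2018 (when the board resolution is passed) gives a deadline of October 20, 2018; done September 25, 2018 — timely.
Step 2 — must wait 30 days from September 25, 2018 (when the draft resolution is circulated), so not before October 25, 2018; October 30, 2018 is on or after that date.
Step 3 — counting 62 days from October 30, 2018 (when the information statement is filed) gives a deadline of December 31, 2018; November 1, 2018 is within that limit.
Step 4 — must wait 20 days from November 1, 2018 (when the proxy materials are mailed), so not before November 21, 2018; done December 7, 2018, after the minimum wait.
Step 5 — counting 19 days from December 7, 2018 (when the special meeting is convened) gives a deadline of December 26, 2018; done December 30, 2018 — 4 days late.

Step 5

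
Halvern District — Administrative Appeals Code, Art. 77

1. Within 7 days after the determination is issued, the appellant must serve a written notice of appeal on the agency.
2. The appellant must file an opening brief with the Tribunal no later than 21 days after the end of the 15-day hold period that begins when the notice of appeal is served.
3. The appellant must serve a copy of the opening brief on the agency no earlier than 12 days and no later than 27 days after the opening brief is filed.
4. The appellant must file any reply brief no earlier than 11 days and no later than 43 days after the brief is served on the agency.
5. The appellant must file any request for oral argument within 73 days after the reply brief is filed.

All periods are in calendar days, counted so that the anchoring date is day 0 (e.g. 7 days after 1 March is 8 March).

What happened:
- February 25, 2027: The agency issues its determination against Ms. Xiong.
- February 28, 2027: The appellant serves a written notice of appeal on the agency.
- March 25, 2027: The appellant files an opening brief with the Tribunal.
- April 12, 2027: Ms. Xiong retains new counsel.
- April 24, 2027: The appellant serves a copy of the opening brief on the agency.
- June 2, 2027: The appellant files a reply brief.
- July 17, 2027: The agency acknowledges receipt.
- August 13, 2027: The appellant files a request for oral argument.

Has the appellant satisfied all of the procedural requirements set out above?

No

Step 1: 7 days after February 25, 2027 (when the determination is issued) is March 4, 2027; completed February 28, 2027, before the deadline.
Step 2: 21 days after March 15, 2027 (end of the 15-day hold period, which began when the notice of appeal is served on February 28, 2027) is April 5, 2027; March 25, 2027 is within that limit.
Step 3: the window is 12–27 days after March 25, 2027 (when the opening brief is filed), so April 6, 2027 through April 21, 2027; done April 24, 2027 — 3 days after the window closed.
Later steps need not be reached.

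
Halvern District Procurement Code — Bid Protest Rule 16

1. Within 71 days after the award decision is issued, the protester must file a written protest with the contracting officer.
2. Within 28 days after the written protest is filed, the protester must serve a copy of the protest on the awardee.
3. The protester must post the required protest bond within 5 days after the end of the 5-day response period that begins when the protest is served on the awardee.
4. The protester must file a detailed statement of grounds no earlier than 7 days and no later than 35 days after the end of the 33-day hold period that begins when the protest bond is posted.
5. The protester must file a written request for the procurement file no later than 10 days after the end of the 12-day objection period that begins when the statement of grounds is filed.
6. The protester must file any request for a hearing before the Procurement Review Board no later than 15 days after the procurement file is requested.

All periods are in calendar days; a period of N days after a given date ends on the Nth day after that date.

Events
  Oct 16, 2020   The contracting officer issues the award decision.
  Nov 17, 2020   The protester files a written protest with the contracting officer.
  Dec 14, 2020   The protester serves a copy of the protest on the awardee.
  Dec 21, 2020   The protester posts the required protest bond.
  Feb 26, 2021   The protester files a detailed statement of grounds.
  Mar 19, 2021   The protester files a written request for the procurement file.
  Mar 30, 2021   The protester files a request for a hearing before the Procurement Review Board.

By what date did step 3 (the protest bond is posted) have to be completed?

Dec 24, 2020

The protest is served on the awardee on Dec 14, 2020; the 5-day response period therefore ends Dec 19, 2020, and step 3 runs from that date. 5 days after Dec 19, 2020 is Dec 24, 2020.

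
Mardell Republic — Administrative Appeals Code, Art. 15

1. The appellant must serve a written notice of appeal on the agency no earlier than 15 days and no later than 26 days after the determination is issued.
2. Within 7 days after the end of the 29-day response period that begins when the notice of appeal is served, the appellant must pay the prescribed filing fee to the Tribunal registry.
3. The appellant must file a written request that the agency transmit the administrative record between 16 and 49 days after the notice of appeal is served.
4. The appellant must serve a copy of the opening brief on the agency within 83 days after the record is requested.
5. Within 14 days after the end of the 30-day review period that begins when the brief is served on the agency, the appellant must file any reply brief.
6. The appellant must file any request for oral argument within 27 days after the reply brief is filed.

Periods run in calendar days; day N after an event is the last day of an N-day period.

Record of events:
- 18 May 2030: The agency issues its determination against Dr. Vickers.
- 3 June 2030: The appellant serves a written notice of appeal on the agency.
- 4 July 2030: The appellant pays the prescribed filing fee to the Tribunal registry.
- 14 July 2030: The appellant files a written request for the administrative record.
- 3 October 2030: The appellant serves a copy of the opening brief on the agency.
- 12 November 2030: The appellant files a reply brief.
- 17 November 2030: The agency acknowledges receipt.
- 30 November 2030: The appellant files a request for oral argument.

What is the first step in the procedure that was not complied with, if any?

None — every step was satisfied

Step 1 — 15 and 26 days from 18 May 2030 (when the determination is issued) are 2 June 2030 and 13 June 2030 respectively; 3 June 2030 falls inside that range.
Step 2 — counting 7 days from 2 July 2030 (end of the 29-day response period, which began when the notice of appeal is served on 3 June 2030) gives a deadline of 9 July 2030; 4 July 2030 is within that limit.
Step 3 — 16 and 49 days from 3 June 2030 (when the notice of appeal is served) are 19 June 2030 and 22 July 2030 respectively; done 14 July 2030, which is between those dates.
Step 4 — counting 83 days from 14 July 2030 (when the record is requested) gives a deadline of 5 October 2030; 3 October 2030 is within that limit.
Step 5 — counting 14 days from 2 November 2030 (end of the 30-day review period, which began when the brief is served on the agency on 3 October 2030) gives a deadline of 16 November 2030; 12 November 2030 is within that limit.
Step 6 — counting 27 days from 12 November 2030 (when the reply brief is filed) gives a deadline of 9 December 2030; done 30 November 2030 — timely.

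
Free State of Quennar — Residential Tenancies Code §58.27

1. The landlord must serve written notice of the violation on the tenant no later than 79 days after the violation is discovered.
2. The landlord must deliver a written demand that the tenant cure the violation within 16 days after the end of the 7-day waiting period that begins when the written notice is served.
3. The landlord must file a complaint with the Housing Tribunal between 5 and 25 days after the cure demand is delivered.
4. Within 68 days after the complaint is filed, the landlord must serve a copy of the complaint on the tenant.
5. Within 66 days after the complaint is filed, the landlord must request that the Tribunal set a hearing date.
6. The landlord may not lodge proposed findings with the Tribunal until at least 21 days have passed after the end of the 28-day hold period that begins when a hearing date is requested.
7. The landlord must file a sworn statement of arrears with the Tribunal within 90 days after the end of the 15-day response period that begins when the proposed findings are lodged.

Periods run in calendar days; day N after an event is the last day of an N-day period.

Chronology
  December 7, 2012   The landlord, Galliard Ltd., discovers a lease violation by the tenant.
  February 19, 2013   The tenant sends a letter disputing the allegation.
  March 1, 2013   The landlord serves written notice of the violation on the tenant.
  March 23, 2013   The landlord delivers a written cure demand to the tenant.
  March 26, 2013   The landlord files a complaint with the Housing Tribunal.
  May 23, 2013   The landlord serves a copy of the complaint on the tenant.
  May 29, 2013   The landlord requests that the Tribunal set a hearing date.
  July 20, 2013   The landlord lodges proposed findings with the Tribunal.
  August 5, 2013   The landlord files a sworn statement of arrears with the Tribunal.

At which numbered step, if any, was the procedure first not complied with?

Step 1 — counting 79 days from December 7, 2012 (when the violation is discovered) gives a deadline of February 24, 2013; March 1, 2013 misses that deadline by 5 days.

Step 1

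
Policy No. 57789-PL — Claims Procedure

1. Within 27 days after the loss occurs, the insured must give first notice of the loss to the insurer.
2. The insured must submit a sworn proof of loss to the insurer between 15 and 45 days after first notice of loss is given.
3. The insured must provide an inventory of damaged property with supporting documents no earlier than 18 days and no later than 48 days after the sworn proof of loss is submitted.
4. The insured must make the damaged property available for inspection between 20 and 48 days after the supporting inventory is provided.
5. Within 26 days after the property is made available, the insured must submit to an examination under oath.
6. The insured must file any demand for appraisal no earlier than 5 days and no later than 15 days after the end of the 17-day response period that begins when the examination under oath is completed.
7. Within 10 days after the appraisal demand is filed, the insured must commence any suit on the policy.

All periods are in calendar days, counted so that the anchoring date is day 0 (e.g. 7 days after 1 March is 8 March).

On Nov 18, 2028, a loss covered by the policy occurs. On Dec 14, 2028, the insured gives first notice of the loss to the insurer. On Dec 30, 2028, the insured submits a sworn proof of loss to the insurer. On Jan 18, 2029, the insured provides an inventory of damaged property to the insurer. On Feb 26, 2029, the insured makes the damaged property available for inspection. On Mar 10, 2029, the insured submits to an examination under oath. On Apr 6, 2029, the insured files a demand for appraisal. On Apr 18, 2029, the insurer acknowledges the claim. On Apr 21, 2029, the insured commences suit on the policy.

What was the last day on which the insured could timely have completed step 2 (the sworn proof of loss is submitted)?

Jan 28, 2029

Step 2 runs from Dec 14, 2028, when first notice of loss is given. The window is 15–45 days after Dec 14, 2028; it closes on Jan 28, 2029.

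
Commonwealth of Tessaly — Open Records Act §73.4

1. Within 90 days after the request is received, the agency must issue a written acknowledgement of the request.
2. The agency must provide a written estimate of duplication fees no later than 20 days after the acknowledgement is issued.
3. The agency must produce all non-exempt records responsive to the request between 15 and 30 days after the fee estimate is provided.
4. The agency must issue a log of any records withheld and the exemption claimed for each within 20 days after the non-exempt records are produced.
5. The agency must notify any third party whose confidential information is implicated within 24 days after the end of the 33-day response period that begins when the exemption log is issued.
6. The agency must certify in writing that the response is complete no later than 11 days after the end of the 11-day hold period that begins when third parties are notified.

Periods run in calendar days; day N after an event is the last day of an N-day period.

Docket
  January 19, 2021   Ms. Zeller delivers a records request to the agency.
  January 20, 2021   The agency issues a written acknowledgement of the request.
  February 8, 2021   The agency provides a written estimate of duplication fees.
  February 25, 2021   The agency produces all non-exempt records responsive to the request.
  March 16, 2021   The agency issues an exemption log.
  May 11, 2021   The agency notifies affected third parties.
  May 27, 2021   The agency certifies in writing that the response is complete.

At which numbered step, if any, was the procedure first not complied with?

None — every step was satisfied

Step 1 — counting 90 days from January 19, 2021 (when the request is received) gives a deadline of April 19, 2021; done January 20, 2021 — timely.
Step 2 — counting 20 days from January 20, 2021 (when the acknowledgement is issued) gives a deadline of February 9, 2021; completed February 8, 2021, before the deadline.
Step 3 — 15 and 30 days from February 8, 2021 (when the fee estimate is provided) are February 23, 2021 and March 10, 2021 respectively; done February 25, 2021, which is between those dates.
Step 4 — counting 20 days from February 25, 2021 (when the non-exempt records are produced) gives a deadline of March 17, 2021; done March 16, 2021 — timely.
Step 5 — counting 24 days from April 18, 2021 (end of the 33-day response period, which began when the exemption log is issued on March 16, 2021) gives a deadline of May 12, 2021; completed May 11, 2021, before the deadline.
Step 6 — counting 11 days from May 22, 2021 (end of the 11-day hold period, which began when third parties are notified on May 11, 2021) gives a deadline of June 2, 2021; done May 27, 2021 — timely.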